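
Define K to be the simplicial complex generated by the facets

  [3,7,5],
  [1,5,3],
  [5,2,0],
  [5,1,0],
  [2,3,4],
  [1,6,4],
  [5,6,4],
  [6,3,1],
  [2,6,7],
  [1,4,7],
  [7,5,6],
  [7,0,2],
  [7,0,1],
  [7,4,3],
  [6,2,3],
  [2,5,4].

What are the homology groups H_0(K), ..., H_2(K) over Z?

H_0 = Z,  H_1 = Z^2,  H_2 = Z.

Fix the vertex order 0 < 1 < 2 < 3 < 4 < 5 < 6 < 7 and write every simplex with vertices in increasing order. Then dim K = 2 and the simplices of K are:

  0-simplices (8): [0], [1], [2], [3], [4], [5], [6], [7]
  1-simplices (24): (24 of them)
  2-simplices (16): [0,1,5], [0,1,7], [0,2,5], [0,2,7], [1,3,5], [1,3,6], [1,4,6], [1,4,7], [2,3,4], [2,3,6], [2,4,5], [2,6,7], [3,4,7], [3,5,7], [4,5,6], [5,6,7]

so the chain groups are C_0 ≅ Z^8, C_1 ≅ Z^24, C_2 ≅ Z^16.

The boundary map ∂_1: C_1 → C_0 maps an edge to its endpoints' difference, ∂[p,q] = q − p.
This gives a 8×24 integer matrix of rank 7; reducing to Smith normal form yields diagonal entries (1,1,1,1,1,1,1).

The boundary map ∂_2: C_2 → C_1 maps a triangle to the signed sum of its edges. For instance
  ∂[2,6,7] = [6,7] − [2,7] + [2,6],
  ∂[3,4,7] = [4,7] − [3,7] + [3,4].
As a 24×16 matrix over Z this has rank 15, with invariant factors (1,1,1,1,1,1,1,1,1,1,1,1,1,1,1).

From H_k ≅ ker(∂_k) / im(∂_{k+1}) we obtain:

  H_0: rank C_0 − rank ∂_1 = 8 − 7 = 1, and the invariant factors of ∂_1 are all 1, so H_0 ≅ Z.
  H_1: rank ker ∂_1 − rank ∂_2 = (24 − 7) − 15 = 2, and the invariant factors of ∂_2 are all 1, so H_1 ≅ Z^2.
  H_2: rank ker ∂_2 − rank ∂_3 = (16 − 15) − 0 = 1, and there is no ∂_3, so H_2 ≅ Z.

As a check, the Euler characteristic is 8 − 24 + 16 = 0, which agrees with 1 − 2 + 1 = 0.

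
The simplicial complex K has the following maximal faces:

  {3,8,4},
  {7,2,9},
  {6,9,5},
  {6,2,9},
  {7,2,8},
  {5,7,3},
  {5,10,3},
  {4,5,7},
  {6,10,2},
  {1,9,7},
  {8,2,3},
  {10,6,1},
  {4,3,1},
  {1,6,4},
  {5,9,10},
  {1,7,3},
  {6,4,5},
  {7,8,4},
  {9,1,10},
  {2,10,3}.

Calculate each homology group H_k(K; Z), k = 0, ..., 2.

We work with the vertex ordering 1 < 2 < 3 < 4 < 5 < 6 < 7 < 8 < 9 < 10. The simplices of K, each written with vertices in increasing order, are:

  0-simplices (10): [1], [2], [3], [4], [5], [6], [7], [8], [9], [10]
  1-simplices (30): (30 of them)
  2-simplices (20): (20 of them)

giving chain groups C_0 ≅ Z^10, C_1 ≅ Z^30, C_2 ≅ Z^20.

∂_1: C_1 → C_0 maps an edge to its endpoints' difference, ∂[p,q] = q − p. For instance
  ∂[4,8] = [8] − [4].
The resulting 10×30 matrix has rank 9, and its Smith normal form has invariant factors (1,1,1,1,1,1,1,1,1).

The boundary map ∂_2: C_2 → C_1 maps a triangle to the signed sum of its edges. For instance
  ∂[1,7,9] = [7,9] − [1,9] + [1,7],
  ∂[2,6,9] = [6,9] − [2,9] + [2,6].
The resulting 30×20 matrix has rank 20, and its Smith normal form has invariant factors (1,1,1,1,1,1,1,1,1,1,1,1,1,1,1,1,1,1,1,2).

From H_k ≅ ker(∂_k) / im(∂_{k+1}) we obtain:

  H_0: rank C_0 − rank ∂_1 = 10 − 9 = 1, and the invariant factors of ∂_1 are all 1, so H_0 ≅ Z.
  H_1: rank ker ∂_1 − rank ∂_2 = (30 − 9) − 20 = 1, and ∂_2 has invariant factor 2 > 1, so H_1 ≅ Z ⊕ Z/2.
  H_2: rank ker ∂_2 − rank ∂_3 = (20 − 20) − 0 = 0, and there is no ∂_3, so H_2 ≅ 0.

H_0 ≅ Z,  H_1 ≅ Z ⊕ Z/2,  H_2 = 0.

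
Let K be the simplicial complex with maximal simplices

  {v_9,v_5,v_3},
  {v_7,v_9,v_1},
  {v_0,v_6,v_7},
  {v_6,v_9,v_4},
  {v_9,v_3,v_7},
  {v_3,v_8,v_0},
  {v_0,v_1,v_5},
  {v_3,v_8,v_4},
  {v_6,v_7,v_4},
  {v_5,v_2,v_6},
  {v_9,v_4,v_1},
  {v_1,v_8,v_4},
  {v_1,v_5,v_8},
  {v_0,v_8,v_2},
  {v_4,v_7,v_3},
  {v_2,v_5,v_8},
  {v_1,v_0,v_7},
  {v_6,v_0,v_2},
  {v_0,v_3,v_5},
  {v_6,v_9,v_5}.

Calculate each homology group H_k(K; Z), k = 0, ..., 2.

H_0 ≅ Z,  H_1 ≅ Z ⊕ Z/2,  H_2 = 0.

Take the total order v_0 < v_1 < v_2 < v_3 < v_4 < v_5 < v_6 < v_7 < v_8 < v_9 on the vertex set. Then K (dimension 2) consists of the simplices:

  0-simplices (10): [v_0], [v_1], [v_2], [v_3], [v_4], [v_5], [v_6], [v_7], [v_8], [v_9]
  1-simplices (30): (30 of them)
  2-simplices (20): (20 of them)

so the chain groups are C_0 ≅ Z^10, C_1 ≅ Z^30, C_2 ≅ Z^20.

∂_1: C_1 → C_0 is given by ∂[p,q] = [q] − [p]. For instance
  ∂[v_2,v_8] = [v_8] − [v_2].
The resulting 10×30 matrix has rank 9, and its Smith normal form has invariant factors (1,1,1,1,1,1,1,1,1).

Boundary ∂_2: C_2 → C_1 acts by ∂[p,q,r] = [q,r] − [p,r] + [p,q]. For instance
  ∂[v_2,v_5,v_6] = [v_5,v_6] − [v_2,v_6] + [v_2,v_5],
  ∂[v_0,v_2,v_8] = [v_2,v_8] − [v_0,v_8] + [v_0,v_2].
This gives a 30×20 integer matrix of rank 20; reducing to Smith normal form yields diagonal entries (1,1,1,1,1,1,1,1,1,1,1,1,1,1,1,1,1,1,1,2).

Now H_k = ker ∂_k / im ∂_{k+1}, so:

  H_0: rank C_0 − rank ∂_1 = 10 − 9 = 1, and the invariant factors of ∂_1 are all 1, so H_0 = Z.
  H_1: rank ker ∂_1 − rank ∂_2 = (30 − 9) − 20 = 1, and ∂_2 has invariant factor 2 > 1, so H_1 = Z ⊕ Z/2.
  H_2: rank ker ∂_2 − rank ∂_3 = (20 − 20) − 0 = 0, and there is no ∂_3, so H_2 = 0.

(K is a triangulation of the Klein bottle.)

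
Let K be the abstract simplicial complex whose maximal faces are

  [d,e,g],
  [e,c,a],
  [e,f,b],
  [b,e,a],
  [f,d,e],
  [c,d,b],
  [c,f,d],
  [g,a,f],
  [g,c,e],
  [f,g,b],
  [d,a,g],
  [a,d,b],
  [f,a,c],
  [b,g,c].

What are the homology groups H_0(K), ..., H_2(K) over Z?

H_0 = Z,  H_1 = Z^2,  H_2 = Z.

Take the total order a < b < c < d < e < f < g on the vertex set. Then K (dimension 2) consists of the simplices:

  0-simplices (7): a, b, c, d, e, f, g
  1-simplices (21): ab, ac, ad, ae, af, ag, bc, bd, be, bf, bg, cd, ce, cf, cg, de, df, dg, ef, eg, fg
  2-simplices (14): abd, abe, ace, acf, adg, afg, bcd, bcg, bef, bfg, cdf, ceg, def, deg

giving chain groups C_0 ≅ Z^7, C_1 ≅ Z^21, C_2 ≅ Z^14.

Boundary ∂_1: C_1 → C_0 is given by ∂[p,q] = [q] − [p]. For instance
  ∂cf = f − c.
As a 7×21 matrix over Z this has rank 6, with invariant factors (1,1,1,1,1,1).

Boundary ∂_2: C_2 → C_1 maps a triangle to the signed sum of its edges. For instance
  ∂def = ef − df + de,
  ∂afg = fg − ag + af.
The resulting 21×14 matrix has rank 13, and its Smith normal form has invariant factors (1,1,1,1,1,1,1,1,1,1,1,1,1).

From H_k ≅ ker(∂_k) / im(∂_{k+1}) we obtain:

  H_0: rank C_0 − rank ∂_1 = 7 − 6 = 1, and the invariant factors of ∂_1 are all 1, so H_0 = Z.
  H_1: rank ker ∂_1 − rank ∂_2 = (21 − 6) − 13 = 2, and the invariant factors of ∂_2 are all 1, so H_1 = Z^2.
  H_2: rank ker ∂_2 − rank ∂_3 = (14 − 13) − 0 = 1, and there is no ∂_3, so H_2 = Z.

As a check, the Euler characteristic is 7 − 21 + 14 = 0, which agrees with 1 − 2 + 1 = 0.
(K is a triangulation of the torus T^2.)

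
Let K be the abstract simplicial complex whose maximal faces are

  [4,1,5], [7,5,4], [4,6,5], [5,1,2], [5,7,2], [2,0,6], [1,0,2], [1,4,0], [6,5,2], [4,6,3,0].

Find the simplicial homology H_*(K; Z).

Take the total order 0 < 1 < 2 < 3 < 4 < 5 < 6 < 7 on the vertex set. Then K (dimension 3) consists of the simplices:

  0-simplices (8): [0], [1], [2], [3], [4], [5], [6], [7]
  1-simplices (18): [0,1], [0,2], [0,3], [0,4], [0,6], [1,2], [1,4], [1,5], [2,5], [2,6], [2,7], [3,4], [3,6], [4,5], [4,6], [4,7], [5,6], [5,7]
  2-simplices (13): [0,1,2], [0,1,4], [0,2,6], [0,3,4], [0,3,6], [0,4,6], [1,2,5], [1,4,5], [2,5,6], [2,5,7], [3,4,6], [4,5,6], [4,5,7]
  3-simplices (1): [0,3,4,6]

Hence C_0 ≅ Z^8, C_1 ≅ Z^18, C_2 ≅ Z^13, C_3 ≅ Z^1.

The boundary map ∂_1: C_1 → C_0 sends each edge [p,q] (with p < q) to q − p. For instance
  ∂[3,6] = [6] − [3].
The 8×18 boundary matrix has rank 7 and Smith normal form diag(1,1,1,1,1,1,1).

The boundary map ∂_2: C_2 → C_1 maps a triangle to the signed sum of its edges. For instance
  ∂[0,1,2] = [1,2] − [0,2] + [0,1],
  ∂[4,5,6] = [5,6] − [4,6] + [4,5].
As a 18×13 matrix over Z this has rank 11, with invariant factors (1,1,1,1,1,1,1,1,1,1,1).

Boundary ∂_3: C_3 → C_2 sends each 3-simplex σ to the alternating sum Σ_i (−1)^i (σ with its i-th vertex removed). For instance
  ∂[0,3,4,6] = [3,4,6] − [0,4,6] + [0,3,6] − [0,3,4].
The resulting 13×1 matrix has rank 1, and its Smith normal form has invariant factors (1).

From H_k ≅ ker(∂_k) / im(∂_{k+1}) we obtain:

  H_0: rank C_0 − rank ∂_1 = 8 − 7 = 1, and the invariant factors of ∂_1 are all 1, so H_0 ≅ Z.
  H_1: rank ker ∂_1 − rank ∂_2 = (18 − 7) − 11 = 0, and the invariant factors of ∂_2 are all 1, so H_1 ≅ 0.
  H_2: rank ker ∂_2 − rank ∂_3 = (13 − 11) − 1 = 1, and the invariant factors of ∂_3 are all 1, so H_2 ≅ Z.
  H_3: rank ker ∂_3 − rank ∂_4 = (1 − 1) − 0 = 0, and there is no ∂_4, so H_3 ≅ 0.

H_0 = Z,  H_1 = 0,  H_2 = Z,  H_3 = 0.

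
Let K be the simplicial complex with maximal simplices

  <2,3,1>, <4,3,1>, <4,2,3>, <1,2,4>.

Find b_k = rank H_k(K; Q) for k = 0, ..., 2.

Order the vertices as 1 < 2 < 3 < 4. Listing each simplex with vertices in this order, K has dimension 2 with simplices:

  0-simplices (4): [1], [2], [3], [4]
  1-simplices (6): [1,2], [1,3], [1,4], [2,3], [2,4], [3,4]
  2-simplices (4): [1,2,3], [1,2,4], [1,3,4], [2,3,4]

giving chain groups C_0 ≅ Z^4, C_1 ≅ Z^6, C_2 ≅ Z^4.

∂_1: C_1 → C_0 maps an edge to its endpoints' difference, ∂[p,q] = q − p. For instance
  ∂[1,4] = [4] − [1].
The resulting 4×6 matrix has rank 3, and its Smith normal form has invariant factors (1,1,1).

The boundary map ∂_2: C_2 → C_1 sends each 2-simplex [p,q,r] to [q,r] − [p,r] + [p,q]. For instance
  ∂[1,2,3] = [2,3] − [1,3] + [1,2],
  ∂[1,3,4] = [3,4] − [1,4] + [1,3].
As a 6×4 matrix over Z this has rank 3, with invariant factors (1,1,1).

Now H_k = ker ∂_k / im ∂_{k+1}, so:

  H_0: rank C_0 − rank ∂_1 = 4 − 3 = 1, and the invariant factors of ∂_1 are all 1, so H_0 = Z.
  H_1: rank ker ∂_1 − rank ∂_2 = (6 − 3) − 3 = 0, and the invariant factors of ∂_2 are all 1, so H_1 = 0.
  H_2: rank ker ∂_2 − rank ∂_3 = (4 − 3) − 0 = 1, and there is no ∂_3, so H_2 = Z.

Hence the Betti numbers are b_0 = 1, b_1 = 0, b_2 = 1.

b_0 = 1, b_1 = 0, b_2 = 1.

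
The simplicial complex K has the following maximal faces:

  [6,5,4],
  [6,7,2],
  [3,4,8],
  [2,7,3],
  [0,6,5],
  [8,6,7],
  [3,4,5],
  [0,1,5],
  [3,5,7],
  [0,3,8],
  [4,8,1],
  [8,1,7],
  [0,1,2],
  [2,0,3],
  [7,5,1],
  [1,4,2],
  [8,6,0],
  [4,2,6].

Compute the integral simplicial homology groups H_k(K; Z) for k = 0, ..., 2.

H_0 = Z,  H_1 = Z^2,  H_2 = Z.

We work with the vertex ordering 0 < 1 < 2 < 3 < 4 < 5 < 6 < 7 < 8. The simplices of K, each written with vertices in increasing order, are:

  0-simplices (9): [0], [1], [2], [3], [4], [5], [6], [7], [8]
  1-simplices (27): (27 of them)
  2-simplices (18): [0,1,2], [0,1,5], [0,2,3], [0,3,8], [0,5,6], [0,6,8], [1,2,4], [1,4,8], [1,5,7], [1,7,8], [2,3,7], [2,4,6], [2,6,7], [3,4,5], [3,4,8], [3,5,7], [4,5,6], [6,7,8]

Hence C_0 ≅ Z^9, C_1 ≅ Z^27, C_2 ≅ Z^18.

∂_1: C_1 → C_0 maps an edge to its endpoints' difference, ∂[p,q] = q − p.
The 9×27 boundary matrix has rank 8 and Smith normal form diag(1,1,1,1,1,1,1,1).

∂_2: C_2 → C_1 maps a triangle to the signed sum of its edges. For instance
  ∂[1,2,4] = [2,4] − [1,4] + [1,2],
  ∂[3,5,7] = [5,7] − [3,7] + [3,5].
As a 27×18 matrix over Z this has rank 17, with invariant factors (1,1,1,1,1,1,1,1,1,1,1,1,1,1,1,1,1).

Now H_k = ker ∂_k / im ∂_{k+1}, so:

  H_0: rank C_0 − rank ∂_1 = 9 − 8 = 1, and the invariant factors of ∂_1 are all 1, so H_0 ≅ Z.
  H_1: rank ker ∂_1 − rank ∂_2 = (27 − 8) − 17 = 2, and the invariant factors of ∂_2 are all 1, so H_1 ≅ Z^2.
  H_2: rank ker ∂_2 − rank ∂_3 = (18 − 17) − 0 = 1, and there is no ∂_3, so H_2 ≅ Z.

As a check, the Euler characteristic is 9 − 27 + 18 = 0, which agrees with 1 − 2 + 1 = 0.
(K is a triangulation of the torus T^2.)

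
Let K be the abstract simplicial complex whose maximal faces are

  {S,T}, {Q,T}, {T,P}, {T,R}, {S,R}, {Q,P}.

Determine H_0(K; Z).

Fix the vertex order P < Q < R < S < T and write every simplex with vertices in increasing order. Then dim K = 1 and the simplices of K are:

  0-simplices (5): P, Q, R, S, T
  1-simplices (6): PQ, PT, QT, RS, RT, ST

giving chain groups C_0 ≅ Z^5, C_1 ≅ Z^6.

∂_1: C_1 → C_0 is given by ∂[p,q] = [q] − [p].
As a 5×6 matrix over Z this has rank 4, with invariant factors (1,1,1,1).

From H_k ≅ ker(∂_k) / im(∂_{k+1}) we obtain:

  H_0: rank C_0 − rank ∂_1 = 5 − 4 = 1, and the invariant factors of ∂_1 are all 1, so H_0 ≅ Z.

(K is a triangulation of a wedge of 2 circles.)

H_0 ≅ Z.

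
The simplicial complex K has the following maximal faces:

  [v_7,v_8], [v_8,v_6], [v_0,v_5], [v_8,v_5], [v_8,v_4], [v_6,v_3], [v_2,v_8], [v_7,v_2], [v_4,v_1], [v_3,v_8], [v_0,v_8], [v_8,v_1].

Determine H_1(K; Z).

Fix the vertex order v_0 < v_1 < v_2 < v_3 < v_4 < v_5 < v_6 < v_7 < v_8 and write every simplex with vertices in increasing order. Then dim K = 1 and the simplices of K are:

  0-simplices (9): [v_0], [v_1], [v_2], [v_3], [v_4], [v_5], [v_6], [v_7], [v_8]
  1-simplices (12): [v_0,v_5], [v_0,v_8], [v_1,v_4], [v_1,v_8], [v_2,v_7], [v_2,v_8], [v_3,v_6], [v_3,v_8], [v_4,v_8], [v_5,v_8], [v_6,v_8], [v_7,v_8]

giving chain groups C_0 ≅ Z^9, C_1 ≅ Z^12.

The boundary map ∂_1: C_1 → C_0 is given by ∂[p,q] = [q] − [p]. For instance
  ∂[v_6,v_8] = [v_8] − [v_6].
As a 9×12 matrix over Z this has rank 8, with invariant factors (1,1,1,1,1,1,1,1).

From H_k ≅ ker(∂_k) / im(∂_{k+1}) we obtain:

  H_1: rank ker ∂_1 − rank ∂_2 = (12 − 8) − 0 = 4, and there is no ∂_2, so H_1 = Z^4.

(K is a triangulation of a wedge of 4 circles.)

H_1 = Z^4.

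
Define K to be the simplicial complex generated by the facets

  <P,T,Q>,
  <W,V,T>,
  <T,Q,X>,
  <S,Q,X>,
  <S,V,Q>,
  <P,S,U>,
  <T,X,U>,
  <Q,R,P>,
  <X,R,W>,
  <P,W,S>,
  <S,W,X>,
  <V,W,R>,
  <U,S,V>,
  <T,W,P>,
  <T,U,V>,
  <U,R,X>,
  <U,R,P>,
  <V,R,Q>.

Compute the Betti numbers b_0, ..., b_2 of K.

b_0 = 1, b_1 = 2, b_2 = 1.

Take the total order P < Q < R < S < T < U < V < W < X on the vertex set. Then K (dimension 2) consists of the simplices:

  0-simplices (9): P, Q, R, S, T, U, V, W, X
  1-simplices (27): PQ, PR, PS, PT, PU, PW, QR, QS, QT, QV, QX, RU, RV, RW, RX, SU, SV, SW, SX, TU, TV, TW, TX, UV, UX, VW, WX
  2-simplices (18): PQR, PQT, PRU, PSU, PSW, PTW, QRV, QSV, QSX, QTX, RUX, RVW, RWX, SUV, SWX, TUV, TUX, TVW

Hence C_0 ≅ Z^9, C_1 ≅ Z^27, C_2 ≅ Z^18.

∂_1: C_1 → C_0 is given by ∂[p,q] = [q] − [p].
As a 9×27 matrix over Z this has rank 8, with invariant factors (1,1,1,1,1,1,1,1).

The boundary map ∂_2: C_2 → C_1 maps a triangle to the signed sum of its edges. For instance
  ∂RUX = UX − RX + RU,
  ∂QRV = RV − QV + QR.
This gives a 27×18 integer matrix of rank 17; reducing to Smith normal form yields diagonal entries (1,1,1,1,1,1,1,1,1,1,1,1,1,1,1,1,1).

Reading off H_k = ker ∂_k / im ∂_{k+1}:

  H_0: rank C_0 − rank ∂_1 = 9 − 8 = 1, and the invariant factors of ∂_1 are all 1, so H_0 ≅ Z.
  H_1: rank ker ∂_1 − rank ∂_2 = (27 − 8) − 17 = 2, and the invariant factors of ∂_2 are all 1, so H_1 ≅ Z^2.
  H_2: rank ker ∂_2 − rank ∂_3 = (18 − 17) − 0 = 1, and there is no ∂_3, so H_2 ≅ Z.

(K is a triangulation of the torus T^2.)

Hence the Betti numbers are b_0 = 1, b_1 = 2, b_2 = 1.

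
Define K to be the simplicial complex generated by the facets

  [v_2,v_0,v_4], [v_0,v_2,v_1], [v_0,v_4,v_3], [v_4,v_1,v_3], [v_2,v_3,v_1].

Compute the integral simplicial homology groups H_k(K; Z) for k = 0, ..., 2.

Take the total order v_0 < v_1 < v_2 < v_3 < v_4 on the vertex set. Then K (dimension 2) consists of the simplices:

  0-simplices (5): [v_0], [v_1], [v_2], [v_3], [v_4]
  1-simplices (10): [v_0,v_1], [v_0,v_2], [v_0,v_3], [v_0,v_4], [v_1,v_2], [v_1,v_3], [v_1,v_4], [v_2,v_3], [v_2,v_4], [v_3,v_4]
  2-simplices (5): [v_0,v_1,v_2], [v_0,v_2,v_4], [v_0,v_3,v_4], [v_1,v_2,v_3], [v_1,v_3,v_4]

so the chain groups are C_0 ≅ Z^5, C_1 ≅ Z^10, C_2 ≅ Z^5.

Boundary ∂_1: C_1 → C_0 is given by ∂[p,q] = [q] − [p]. For instance
  ∂[v_0,v_1] = [v_1] − [v_0].
As a 5×10 matrix over Z this has rank 4, with invariant factors (1,1,1,1).

The boundary map ∂_2: C_2 → C_1 acts by ∂[p,q,r] = [q,r] − [p,r] + [p,q]. For instance
  ∂[v_0,v_1,v_2] = [v_1,v_2] − [v_0,v_2] + [v_0,v_1],
  ∂[v_1,v_3,v_4] = [v_3,v_4] − [v_1,v_4] + [v_1,v_3].
As a 10×5 matrix over Z this has rank 5, with invariant factors (1,1,1,1,1).

Reading off H_k = ker ∂_k / im ∂_{k+1}:

  H_0: rank C_0 − rank ∂_1 = 5 − 4 = 1, and the invariant factors of ∂_1 are all 1, so H_0 = Z.
  H_1: rank ker ∂_1 − rank ∂_2 = (10 − 4) − 5 = 1, and the invariant factors of ∂_2 are all 1, so H_1 = Z.
  H_2: rank ker ∂_2 − rank ∂_3 = (5 − 5) − 0 = 0, and there is no ∂_3, so H_2 = 0.

(K is a triangulation of the Möbius band.)

H_0 = Z,  H_1 = Z,  H_2 = 0.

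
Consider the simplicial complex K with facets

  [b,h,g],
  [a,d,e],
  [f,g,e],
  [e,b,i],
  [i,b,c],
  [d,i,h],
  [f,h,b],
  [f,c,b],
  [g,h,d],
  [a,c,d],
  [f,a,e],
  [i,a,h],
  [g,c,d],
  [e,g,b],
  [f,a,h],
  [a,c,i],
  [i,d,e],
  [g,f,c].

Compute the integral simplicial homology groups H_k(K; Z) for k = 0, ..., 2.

H_0 ≅ Z,  H_1 ≅ Z ⊕ Z/2Z,  H_2 = 0.

Order the vertices as a < b < c < d < e < f < g < h < i. Listing each simplex with vertices in this order, K has dimension 2 with simplices:

  0-simplices (9): a, b, c, d, e, f, g, h, i
  1-simplices (27): ac, ad, ae, af, ah, ai, bc, be, bf, bg, bh, bi, cd, cf, cg, ci, de, dg, dh, di, ef, eg, ei, fg, fh, gh, hi
  2-simplices (18): acd, aci, ade, aef, afh, ahi, bcf, bci, beg, bei, bfh, bgh, cdg, cfg, dei, dgh, dhi, efg

Hence C_0 ≅ Z^9, C_1 ≅ Z^27, C_2 ≅ Z^18.

The boundary map ∂_1: C_1 → C_0 is given by ∂[p,q] = [q] − [p].
This gives a 9×27 integer matrix of rank 8; reducing to Smith normal form yields diagonal entries (1,1,1,1,1,1,1,1).

∂_2: C_2 → C_1 maps a triangle to the signed sum of its edges. For instance
  ∂bcf = cf − bf + bc,
  ∂bfh = fh − bh + bf.
The resulting 27×18 matrix has rank 18, and its Smith normal form has invariant factors (1,1,1,1,1,1,1,1,1,1,1,1,1,1,1,1,1,2).

Reading off H_k = ker ∂_k / im ∂_{k+1}:

  H_0: rank C_0 − rank ∂_1 = 9 − 8 = 1, and the invariant factors of ∂_1 are all 1, so H_0 ≅ Z.
  H_1: rank ker ∂_1 − rank ∂_2 = (27 − 8) − 18 = 1, and ∂_2 has invariant factor 2 > 1, so H_1 ≅ Z ⊕ Z/2Z.
  H_2: rank ker ∂_2 − rank ∂_3 = (18 − 18) − 0 = 0, and there is no ∂_3, so H_2 ≅ 0.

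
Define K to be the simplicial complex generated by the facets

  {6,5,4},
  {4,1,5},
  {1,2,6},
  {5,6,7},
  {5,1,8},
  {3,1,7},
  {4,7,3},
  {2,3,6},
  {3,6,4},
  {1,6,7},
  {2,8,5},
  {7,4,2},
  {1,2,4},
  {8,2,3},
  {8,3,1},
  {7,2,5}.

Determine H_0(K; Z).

H_0 ≅ Z.

Take the total order 1 < 2 < 3 < 4 < 5 < 6 < 7 < 8 on the vertex set. Then K (dimension 2) consists of the simplices:

  0-simplices (8): [1], [2], [3], [4], [5], [6], [7], [8]
  1-simplices (24): (24 of them)
  2-simplices (16): [1,2,4], [1,2,6], [1,3,7], [1,3,8], [1,4,5], [1,5,8], [1,6,7], [2,3,6], [2,3,8], [2,4,7], [2,5,7], [2,5,8], [3,4,6], [3,4,7], [4,5,6], [5,6,7]

giving chain groups C_0 ≅ Z^8, C_1 ≅ Z^24, C_2 ≅ Z^16.

The boundary map ∂_1: C_1 → C_0 sends each edge [p,q] (with p < q) to q − p.
As a 8×24 matrix over Z this has rank 7, with invariant factors (1,1,1,1,1,1,1).

∂_2: C_2 → C_1 maps a triangle to the signed sum of its edges. For instance
  ∂[2,4,7] = [4,7] − [2,7] + [2,4],
  ∂[2,5,8] = [5,8] − [2,8] + [2,5].
This gives a 24×16 integer matrix of rank 15; reducing to Smith normal form yields diagonal entries (1,1,1,1,1,1,1,1,1,1,1,1,1,1,1).

Computing H_k = (kernel of ∂_k) / (image of ∂_{k+1}):

  H_0: rank C_0 − rank ∂_1 = 8 − 7 = 1, and the invariant factors of ∂_1 are all 1, so H_0 ≅ Z.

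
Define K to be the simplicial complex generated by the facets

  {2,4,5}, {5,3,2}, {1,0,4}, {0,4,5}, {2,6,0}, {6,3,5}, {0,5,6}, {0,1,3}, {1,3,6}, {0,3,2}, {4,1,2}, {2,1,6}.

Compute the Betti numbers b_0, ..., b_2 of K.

Fix the vertex order 0 < 1 < 2 < 3 < 4 < 5 < 6 and write every simplex with vertices in increasing order. Then dim K = 2 and the simplices of K are:

  0-simplices (7): [0], [1], [2], [3], [4], [5], [6]
  1-simplices (18): [0,1], [0,2], [0,3], [0,4], [0,5], [0,6], [1,2], [1,3], [1,4], [1,6], [2,3], [2,4], [2,5], [2,6], [3,5], [3,6], [4,5], [5,6]
  2-simplices (12): [0,1,3], [0,1,4], [0,2,3], [0,2,6], [0,4,5], [0,5,6], [1,2,4], [1,2,6], [1,3,6], [2,3,5], [2,4,5], [3,5,6]

giving chain groups C_0 ≅ Z^7, C_1 ≅ Z^18, C_2 ≅ Z^12.

Boundary ∂_1: C_1 → C_0 sends each edge [p,q] (with p < q) to q − p. For instance
  ∂[1,2] = [2] − [1].
The resulting 7×18 matrix has rank 6, and its Smith normal form has invariant factors (1,1,1,1,1,1).

The boundary map ∂_2: C_2 → C_1 sends each 2-simplex [p,q,r] to [q,r] − [p,r] + [p,q]. For instance
  ∂[2,4,5] = [4,5] − [2,5] + [2,4],
  ∂[1,2,6] = [2,6] − [1,6] + [1,2].
The resulting 18×12 matrix has rank 12, and its Smith normal form has invariant factors (1,1,1,1,1,1,1,1,1,1,1,2).

From H_k ≅ ker(∂_k) / im(∂_{k+1}) we obtain:

  H_0: rank C_0 − rank ∂_1 = 7 − 6 = 1, and the invariant factors of ∂_1 are all 1, so H_0 = Z.
  H_1: rank ker ∂_1 − rank ∂_2 = (18 − 6) − 12 = 0, and ∂_2 has invariant factor 2 > 1, so H_1 = Z/2.
  H_2: rank ker ∂_2 − rank ∂_3 = (12 − 12) − 0 = 0, and there is no ∂_3, so H_2 = 0.

As a check, the Euler characteristic is 7 − 18 + 12 = 1, which agrees with 1 − 0 + 0 = 1.

Hence the Betti numbers are b_0 = 1, b_1 = 0, b_2 = 0.

b_0 = 1, b_1 = 0, b_2 = 0.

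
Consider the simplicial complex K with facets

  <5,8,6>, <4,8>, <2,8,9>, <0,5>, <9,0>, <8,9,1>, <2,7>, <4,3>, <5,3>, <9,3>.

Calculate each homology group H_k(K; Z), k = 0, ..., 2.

H_0 = Z,  H_1 = Z^3,  H_2 = 0.

K has 10 vertices, 15 edges, 3 triangles.
rank ∂_0 = 0, rank ∂_1 = 9 ⇒ b_0 = 10 − 0 − 9 = 1; all invariant factors of ∂_1 are 1 so no torsion. So H_0 = Z.
rank ∂_1 = 9, rank ∂_2 = 3 ⇒ b_1 = 15 − 9 − 3 = 3; all invariant factors of ∂_2 are 1 so no torsion. So H_1 = Z^3.
rank ∂_2 = 3, rank ∂_3 = 0 ⇒ b_2 = 3 − 3 − 0 = 0. So H_2 = 0.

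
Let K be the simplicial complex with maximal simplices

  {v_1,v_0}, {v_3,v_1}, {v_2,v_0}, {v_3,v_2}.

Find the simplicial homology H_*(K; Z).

H_0 ≅ Z,  H_1 ≅ Z.

Order the vertices as v_0 < v_1 < v_2 < v_3. Listing each simplex with vertices in this order, K has dimension 1 with simplices:

  0-simplices (4): [v_0], [v_1], [v_2], [v_3]
  1-simplices (4): [v_0,v_1], [v_0,v_2], [v_1,v_3], [v_2,v_3]

Hence C_0 ≅ Z^4, C_1 ≅ Z^4.

The boundary map ∂_1: C_1 → C_0 maps an edge to its endpoints' difference, ∂[p,q] = q − p.
The 4×4 boundary matrix has rank 3 and Smith normal form diag(1,1,1).

Now H_k = ker ∂_k / im ∂_{k+1}, so:

  H_0: rank C_0 − rank ∂_1 = 4 − 3 = 1, and the invariant factors of ∂_1 are all 1, so H_0 ≅ Z.
  H_1: rank ker ∂_1 − rank ∂_2 = (4 − 3) − 0 = 1, and there is no ∂_2, so H_1 ≅ Z.

As a check, the Euler characteristic is 4 − 4 = 0, which agrees with 1 − 1 = 0.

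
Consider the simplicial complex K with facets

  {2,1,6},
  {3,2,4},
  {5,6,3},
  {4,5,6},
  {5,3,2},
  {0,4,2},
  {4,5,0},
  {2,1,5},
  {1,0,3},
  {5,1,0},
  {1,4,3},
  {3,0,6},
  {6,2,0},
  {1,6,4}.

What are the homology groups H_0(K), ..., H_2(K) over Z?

Take the total order 0 < 1 < 2 < 3 < 4 < 5 < 6 on the vertex set. Then K (dimension 2) consists of the simplices:

  0-simplices (7): [0], [1], [2], [3], [4], [5], [6]
  1-simplices (21): [0,1], [0,2], [0,3], [0,4], [0,5], [0,6], [1,2], [1,3], [1,4], [1,5], [1,6], [2,3], [2,4], [2,5], [2,6], [3,4], [3,5], [3,6], [4,5], [4,6], [5,6]
  2-simplices (14): [0,1,3], [0,1,5], [0,2,4], [0,2,6], [0,3,6], [0,4,5], [1,2,5], [1,2,6], [1,3,4], [1,4,6], [2,3,4], [2,3,5], [3,5,6], [4,5,6]

so the chain groups are C_0 ≅ Z^7, C_1 ≅ Z^21, C_2 ≅ Z^14.

Boundary ∂_1: C_1 → C_0 maps an edge to its endpoints' difference, ∂[p,q] = q − p. For instance
  ∂[2,6] = [6] − [2].
The 7×21 boundary matrix has rank 6 and Smith normal form diag(1,1,1,1,1,1).

∂_2: C_2 → C_1 maps a triangle to the signed sum of its edges. For instance
  ∂[0,3,6] = [3,6] − [0,6] + [0,3],
  ∂[4,5,6] = [5,6] − [4,6] + [4,5].
This gives a 21×14 integer matrix of rank 13; reducing to Smith normal form yields diagonal entries (1,1,1,1,1,1,1,1,1,1,1,1,1).

Reading off H_k = ker ∂_k / im ∂_{k+1}:

  H_0: rank C_0 − rank ∂_1 = 7 − 6 = 1, and the invariant factors of ∂_1 are all 1, so H_0 ≅ Z.
  H_1: rank ker ∂_1 − rank ∂_2 = (21 − 6) − 13 = 2, and the invariant factors of ∂_2 are all 1, so H_1 ≅ Z^2.
  H_2: rank ker ∂_2 − rank ∂_3 = (14 − 13) − 0 = 1, and there is no ∂_3, so H_2 ≅ Z.

H_0 ≅ Z,  H_1 ≅ Z^2,  H_2 ≅ Z.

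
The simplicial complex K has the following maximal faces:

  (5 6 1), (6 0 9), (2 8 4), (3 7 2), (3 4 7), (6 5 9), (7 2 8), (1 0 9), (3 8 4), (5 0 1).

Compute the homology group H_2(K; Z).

H_2 ≅ 0.

Order the vertices as 0 < 1 < 2 < 3 < 4 < 5 < 6 < 7 < 8 < 9. Listing each simplex with vertices in this order, K has dimension 2 with simplices:

  0-simplices (10): [0], [1], [2], [3], [4], [5], [6], [7], [8], [9]
  1-simplices (20): [0,1], [0,5], [0,6], [0,9], [1,5], [1,6], [1,9], [2,3], [2,4], [2,7], [2,8], [3,4], [3,7], [3,8], [4,7], [4,8], [5,6], [5,9], [6,9], [7,8]
  2-simplices (10): [0,1,5], [0,1,9], [0,6,9], [1,5,6], [2,3,7], [2,4,8], [2,7,8], [3,4,7], [3,4,8], [5,6,9]

giving chain groups C_0 ≅ Z^10, C_1 ≅ Z^20, C_2 ≅ Z^10.

The boundary map ∂_1: C_1 → C_0 is given by ∂[p,q] = [q] − [p].
The 10×20 boundary matrix has rank 8 and Smith normal form diag(1,1,1,1,1,1,1,1).

∂_2: C_2 → C_1 maps a triangle to the signed sum of its edges. For instance
  ∂[2,7,8] = [7,8] − [2,8] + [2,7],
  ∂[0,1,5] = [1,5] − [0,5] + [0,1].
The 20×10 boundary matrix has rank 10 and Smith normal form diag(1,1,1,1,1,1,1,1,1,1).

Reading off H_k = ker ∂_k / im ∂_{k+1}:

  H_2: rank ker ∂_2 − rank ∂_3 = (10 − 10) − 0 = 0, and there is no ∂_3, so H_2 = 0.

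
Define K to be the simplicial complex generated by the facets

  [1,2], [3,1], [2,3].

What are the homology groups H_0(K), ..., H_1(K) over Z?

H_0 ≅ Z,  H_1 ≅ Z.

Order the vertices as 1 < 2 < 3. Listing each simplex with vertices in this order, K has dimension 1 with simplices:

  0-simplices (3): [1], [2], [3]
  1-simplices (3): [1,2], [1,3], [2,3]

so the chain groups are C_0 ≅ Z^3, C_1 ≅ Z^3.

The boundary map ∂_1: C_1 → C_0 sends each edge [p,q] (with p < q) to q − p.
The resulting 3×3 matrix has rank 2, and its Smith normal form has invariant factors (1,1).

Now H_k = ker ∂_k / im ∂_{k+1}, so:

  H_0: rank C_0 − rank ∂_1 = 3 − 2 = 1, and the invariant factors of ∂_1 are all 1, so H_0 = Z.
  H_1: rank ker ∂_1 − rank ∂_2 = (3 − 2) − 0 = 1, and there is no ∂_2, so H_1 = Z.

(K is a triangulation of the circle S^1.)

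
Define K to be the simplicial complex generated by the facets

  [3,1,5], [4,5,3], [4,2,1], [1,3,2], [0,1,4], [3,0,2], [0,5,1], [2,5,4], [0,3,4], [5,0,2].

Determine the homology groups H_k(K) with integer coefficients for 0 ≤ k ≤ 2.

H_0 = Z,  H_1 = Z/2,  H_2 = 0.

Take the total order 0 < 1 < 2 < 3 < 4 < 5 on the vertex set. Then K (dimension 2) consists of the simplices:

  0-simplices (6): [0], [1], [2], [3], [4], [5]
  1-simplices (15): [0,1], [0,2], [0,3], [0,4], [0,5], [1,2], [1,3], [1,4], [1,5], [2,3], [2,4], [2,5], [3,4], [3,5], [4,5]
  2-simplices (10): [0,1,4], [0,1,5], [0,2,3], [0,2,5], [0,3,4], [1,2,3], [1,2,4], [1,3,5], [2,4,5], [3,4,5]

giving chain groups C_0 ≅ Z^6, C_1 ≅ Z^15, C_2 ≅ Z^10.

Boundary ∂_1: C_1 → C_0 sends each edge [p,q] (with p < q) to q − p. For instance
  ∂[1,5] = [5] − [1].
The resulting 6×15 matrix has rank 5, and its Smith normal form has invariant factors (1,1,1,1,1).

Boundary ∂_2: C_2 → C_1 acts by ∂[p,q,r] = [q,r] − [p,r] + [p,q]. For instance
  ∂[1,2,4] = [2,4] − [1,4] + [1,2],
  ∂[0,2,3] = [2,3] − [0,3] + [0,2].
The 15×10 boundary matrix has rank 10 and Smith normal form diag(1,1,1,1,1,1,1,1,1,2).

Computing H_k = (kernel of ∂_k) / (image of ∂_{k+1}):

  H_0: rank C_0 − rank ∂_1 = 6 − 5 = 1, and the invariant factors of ∂_1 are all 1, so H_0 = Z.
  H_1: rank ker ∂_1 − rank ∂_2 = (15 − 5) − 10 = 0, and ∂_2 has invariant factor 2 > 1, so H_1 = Z/2.
  H_2: rank ker ∂_2 − rank ∂_3 = (10 − 10) − 0 = 0, and there is no ∂_3, so H_2 = 0.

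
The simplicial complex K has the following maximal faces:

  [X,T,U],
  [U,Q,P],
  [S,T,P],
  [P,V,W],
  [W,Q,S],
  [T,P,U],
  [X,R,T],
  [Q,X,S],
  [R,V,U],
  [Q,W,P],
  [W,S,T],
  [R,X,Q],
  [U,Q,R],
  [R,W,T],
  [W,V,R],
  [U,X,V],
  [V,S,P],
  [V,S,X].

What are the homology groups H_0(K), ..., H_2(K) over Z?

H_0 = Z,  H_1 = Z ⊕ Z/2,  H_2 = 0.

Fix the vertex order P < Q < R < S < T < U < V < W < X and write every simplex with vertices in increasing order. Then dim K = 2 and the simplices of K are:

  0-simplices (9): P, Q, R, S, T, U, V, W, X
  1-simplices (27): PQ, PS, PT, PU, PV, PW, QR, QS, QU, QW, QX, RT, RU, RV, RW, RX, ST, SV, SW, SX, TU, TW, TX, UV, UX, VW, VX
  2-simplices (18): PQU, PQW, PST, PSV, PTU, PVW, QRU, QRX, QSW, QSX, RTW, RTX, RUV, RVW, STW, SVX, TUX, UVX

giving chain groups C_0 ≅ Z^9, C_1 ≅ Z^27, C_2 ≅ Z^18.

∂_1: C_1 → C_0 sends each edge [p,q] (with p < q) to q − p. For instance
  ∂RV = V − R.
The 9×27 boundary matrix has rank 8 and Smith normal form diag(1,1,1,1,1,1,1,1).

∂_2: C_2 → C_1 sends each 2-simplex [p,q,r] to [q,r] − [p,r] + [p,q]. For instance
  ∂QRU = RU − QU + QR,
  ∂SVX = VX − SX + SV.
As a 27×18 matrix over Z this has rank 18, with invariant factors (1,1,1,1,1,1,1,1,1,1,1,1,1,1,1,1,1,2).

From H_k ≅ ker(∂_k) / im(∂_{k+1}) we obtain:

  H_0: rank C_0 − rank ∂_1 = 9 − 8 = 1, and the invariant factors of ∂_1 are all 1, so H_0 = Z.
  H_1: rank ker ∂_1 − rank ∂_2 = (27 − 8) − 18 = 1, and ∂_2 has invariant factor 2 > 1, so H_1 = Z ⊕ Z/2.
  H_2: rank ker ∂_2 − rank ∂_3 = (18 − 18) − 0 = 0, and there is no ∂_3, so H_2 = 0.

As a check, the Euler characteristic is 9 − 27 + 18 = 0, which agrees with 1 − 1 + 0 = 0.
(K is a triangulation of the Klein bottle.)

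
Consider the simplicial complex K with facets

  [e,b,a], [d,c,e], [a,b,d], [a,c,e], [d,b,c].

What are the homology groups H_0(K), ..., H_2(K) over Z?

H_0 ≅ Z,  H_1 ≅ Z,  H_2 = 0.

K has 5 vertices, 10 edges, 5 triangles.
rank ∂_0 = 0, rank ∂_1 = 4 ⇒ b_0 = 5 − 0 − 4 = 1; all invariant factors of ∂_1 are 1 so no torsion. So H_0 ≅ Z.
rank ∂_1 = 4, rank ∂_2 = 5 ⇒ b_1 = 10 − 4 − 5 = 1; all invariant factors of ∂_2 are 1 so no torsion. So H_1 ≅ Z.
rank ∂_2 = 5, rank ∂_3 = 0 ⇒ b_2 = 5 − 5 − 0 = 0. So H_2 ≅ 0.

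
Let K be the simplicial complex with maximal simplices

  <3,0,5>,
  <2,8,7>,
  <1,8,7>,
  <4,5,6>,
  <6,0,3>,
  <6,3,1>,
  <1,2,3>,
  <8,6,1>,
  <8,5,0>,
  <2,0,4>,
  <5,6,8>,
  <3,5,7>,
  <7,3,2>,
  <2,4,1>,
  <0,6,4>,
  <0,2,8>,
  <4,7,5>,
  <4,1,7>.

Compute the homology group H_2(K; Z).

Fix the vertex order 0 < 1 < 2 < 3 < 4 < 5 < 6 < 7 < 8 and write every simplex with vertices in increasing order. Then dim K = 2 and the simplices of K are:

  0-simplices (9): [0], [1], [2], [3], [4], [5], [6], [7], [8]
  1-simplices (27): (27 of them)
  2-simplices (18): [0,2,4], [0,2,8], [0,3,5], [0,3,6], [0,4,6], [0,5,8], [1,2,3], [1,2,4], [1,3,6], [1,4,7], [1,6,8], [1,7,8], [2,3,7], [2,7,8], [3,5,7], [4,5,6], [4,5,7], [5,6,8]

Hence C_0 ≅ Z^9, C_1 ≅ Z^27, C_2 ≅ Z^18.

∂_1: C_1 → C_0 maps an edge to its endpoints' difference, ∂[p,q] = q − p.
As a 9×27 matrix over Z this has rank 8, with invariant factors (1,1,1,1,1,1,1,1).

The boundary map ∂_2: C_2 → C_1 acts by ∂[p,q,r] = [q,r] − [p,r] + [p,q]. For instance
  ∂[1,2,4] = [2,4] − [1,4] + [1,2],
  ∂[0,4,6] = [4,6] − [0,6] + [0,4].
The resulting 27×18 matrix has rank 18, and its Smith normal form has invariant factors (1,1,1,1,1,1,1,1,1,1,1,1,1,1,1,1,1,2).

Computing H_k = (kernel of ∂_k) / (image of ∂_{k+1}):

  H_2: rank ker ∂_2 − rank ∂_3 = (18 − 18) − 0 = 0, and there is no ∂_3, so H_2 ≅ 0.

H_2 = 0.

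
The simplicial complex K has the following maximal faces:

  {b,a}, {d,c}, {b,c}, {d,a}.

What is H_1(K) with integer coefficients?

H_1 = Z.

We work with the vertex ordering a < b < c < d. The simplices of K, each written with vertices in increasing order, are:

  0-simplices (4): a, b, c, d
  1-simplices (4): ab, ad, bc, cd

giving chain groups C_0 ≅ Z^4, C_1 ≅ Z^4.

The boundary map ∂_1: C_1 → C_0 is given by ∂[p,q] = [q] − [p].
The resulting 4×4 matrix has rank 3, and its Smith normal form has invariant factors (1,1,1).

From H_k ≅ ker(∂_k) / im(∂_{k+1}) we obtain:

  H_1: rank ker ∂_1 − rank ∂_2 = (4 − 3) − 0 = 1, and there is no ∂_2, so H_1 ≅ Z.

(K is a triangulation of the circle S^1.)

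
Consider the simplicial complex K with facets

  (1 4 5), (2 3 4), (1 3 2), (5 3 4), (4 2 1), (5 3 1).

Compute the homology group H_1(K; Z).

We work with the vertex ordering 1 < 2 < 3 < 4 < 5. The simplices of K, each written with vertices in increasing order, are:

  0-simplices (5): [1], [2], [3], [4], [5]
  1-simplices (9): [1,2], [1,3], [1,4], [1,5], [2,3], [2,4], [3,4], [3,5], [4,5]
  2-simplices (6): [1,2,3], [1,2,4], [1,3,5], [1,4,5], [2,3,4], [3,4,5]

so the chain groups are C_0 ≅ Z^5, C_1 ≅ Z^9, C_2 ≅ Z^6.

∂_1: C_1 → C_0 sends each edge [p,q] (with p < q) to q − p. For instance
  ∂[3,4] = [4] − [3].
The resulting 5×9 matrix has rank 4, and its Smith normal form has invariant factors (1,1,1,1).

∂_2: C_2 → C_1 sends each 2-simplex [p,q,r] to [q,r] − [p,r] + [p,q]. For instance
  ∂[1,3,5] = [3,5] − [1,5] + [1,3],
  ∂[3,4,5] = [4,5] − [3,5] + [3,4].
This gives a 9×6 integer matrix of rank 5; reducing to Smith normal form yields diagonal entries (1,1,1,1,1).

From H_k ≅ ker(∂_k) / im(∂_{k+1}) we obtain:

  H_1: rank ker ∂_1 − rank ∂_2 = (9 − 4) − 5 = 0, and the invariant factors of ∂_2 are all 1, so H_1 ≅ 0.

H_1 = 0.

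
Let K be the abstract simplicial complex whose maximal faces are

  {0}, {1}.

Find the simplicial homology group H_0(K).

H_0 ≅ Z^2.

Fix the vertex order 0 < 1 and write every simplex with vertices in increasing order. Then dim K = 0 and the simplices of K are:

  0-simplices (2): [0], [1]

giving chain groups C_0 ≅ Z^2.

From H_k ≅ ker(∂_k) / im(∂_{k+1}) we obtain:

  H_0: rank C_0 − rank ∂_1 = 2 − 0 = 2, and there is no ∂_1, so H_0 = Z^2.

(K is a triangulation of a set of 2 points.)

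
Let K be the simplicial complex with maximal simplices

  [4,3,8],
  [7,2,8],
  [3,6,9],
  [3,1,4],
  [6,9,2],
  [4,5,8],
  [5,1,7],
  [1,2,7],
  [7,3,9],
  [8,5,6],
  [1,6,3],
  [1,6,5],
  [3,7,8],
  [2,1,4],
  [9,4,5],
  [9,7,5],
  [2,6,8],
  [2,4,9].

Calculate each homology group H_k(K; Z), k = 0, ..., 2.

Order the vertices as 1 < 2 < 3 < 4 < 5 < 6 < 7 < 8 < 9. Listing each simplex with vertices in this order, K has dimension 2 with simplices:

  0-simplices (9): [1], [2], [3], [4], [5], [6], [7], [8], [9]
  1-simplices (27): (27 of them)
  2-simplices (18): [1,2,4], [1,2,7], [1,3,4], [1,3,6], [1,5,6], [1,5,7], [2,4,9], [2,6,8], [2,6,9], [2,7,8], [3,4,8], [3,6,9], [3,7,8], [3,7,9], [4,5,8], [4,5,9], [5,6,8], [5,7,9]

giving chain groups C_0 ≅ Z^9, C_1 ≅ Z^27, C_2 ≅ Z^18.

Boundary ∂_1: C_1 → C_0 is given by ∂[p,q] = [q] − [p].
The 9×27 boundary matrix has rank 8 and Smith normal form diag(1,1,1,1,1,1,1,1).

The boundary map ∂_2: C_2 → C_1 sends each 2-simplex [p,q,r] to [q,r] − [p,r] + [p,q]. For instance
  ∂[3,7,8] = [7,8] − [3,8] + [3,7],
  ∂[3,6,9] = [6,9] − [3,9] + [3,6].
The 27×18 boundary matrix has rank 17 and Smith normal form diag(1,1,1,1,1,1,1,1,1,1,1,1,1,1,1,1,1).

From H_k ≅ ker(∂_k) / im(∂_{k+1}) we obtain:

  H_0: rank C_0 − rank ∂_1 = 9 − 8 = 1, and the invariant factors of ∂_1 are all 1, so H_0 ≅ Z.
  H_1: rank ker ∂_1 − rank ∂_2 = (27 − 8) − 17 = 2, and the invariant factors of ∂_2 are all 1, so H_1 ≅ Z^2.
  H_2: rank ker ∂_2 − rank ∂_3 = (18 − 17) − 0 = 1, and there is no ∂_3, so H_2 ≅ Z.

H_0 = Z,  H_1 = Z^2,  H_2 = Z.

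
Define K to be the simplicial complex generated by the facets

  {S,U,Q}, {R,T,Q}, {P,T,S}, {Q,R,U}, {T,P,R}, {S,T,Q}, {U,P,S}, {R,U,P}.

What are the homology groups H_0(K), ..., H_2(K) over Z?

H_0 ≅ Z,  H_1 = 0,  H_2 ≅ Z.

Take the total order P < Q < R < S < T < U on the vertex set. Then K (dimension 2) consists of the simplices:

  0-simplices (6): P, Q, R, S, T, U
  1-simplices (12): PR, PS, PT, PU, QR, QS, QT, QU, RT, RU, ST, SU
  2-simplices (8): PRT, PRU, PST, PSU, QRT, QRU, QST, QSU

Hence C_0 ≅ Z^6, C_1 ≅ Z^12, C_2 ≅ Z^8.

∂_1: C_1 → C_0 maps an edge to its endpoints' difference, ∂[p,q] = q − p.
The resulting 6×12 matrix has rank 5, and its Smith normal form has invariant factors (1,1,1,1,1).

The boundary map ∂_2: C_2 → C_1 maps a triangle to the signed sum of its edges. For instance
  ∂PST = ST − PT + PS,
  ∂QST = ST − QT + QS.
The resulting 12×8 matrix has rank 7, and its Smith normal form has invariant factors (1,1,1,1,1,1,1).

Computing H_k = (kernel of ∂_k) / (image of ∂_{k+1}):

  H_0: rank C_0 − rank ∂_1 = 6 − 5 = 1, and the invariant factors of ∂_1 are all 1, so H_0 = Z.
  H_1: rank ker ∂_1 − rank ∂_2 = (12 − 5) − 7 = 0, and the invariant factors of ∂_2 are all 1, so H_1 = 0.
  H_2: rank ker ∂_2 − rank ∂_3 = (8 − 7) − 0 = 1, and there is no ∂_3, so H_2 = Z.

As a check, the Euler characteristic is 6 − 12 + 8 = 2, which agrees with 1 − 0 + 1 = 2.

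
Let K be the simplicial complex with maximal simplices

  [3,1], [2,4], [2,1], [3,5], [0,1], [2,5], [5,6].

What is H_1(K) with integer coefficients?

H_1 = Z.

Fix the vertex order 0 < 1 < 2 < 3 < 4 < 5 < 6 and write every simplex with vertices in increasing order. Then dim K = 1 and the simplices of K are:

  0-simplices (7): [0], [1], [2], [3], [4], [5], [6]
  1-simplices (7): [0,1], [1,2], [1,3], [2,4], [2,5], [3,5], [5,6]

so the chain groups are C_0 ≅ Z^7, C_1 ≅ Z^7.

The boundary map ∂_1: C_1 → C_0 maps an edge to its endpoints' difference, ∂[p,q] = q − p. For instance
  ∂[0,1] = [1] − [0].
The resulting 7×7 matrix has rank 6, and its Smith normal form has invariant factors (1,1,1,1,1,1).

Now H_k = ker ∂_k / im ∂_{k+1}, so:

  H_1: rank ker ∂_1 − rank ∂_2 = (7 − 6) − 0 = 1, and there is no ∂_2, so H_1 = Z.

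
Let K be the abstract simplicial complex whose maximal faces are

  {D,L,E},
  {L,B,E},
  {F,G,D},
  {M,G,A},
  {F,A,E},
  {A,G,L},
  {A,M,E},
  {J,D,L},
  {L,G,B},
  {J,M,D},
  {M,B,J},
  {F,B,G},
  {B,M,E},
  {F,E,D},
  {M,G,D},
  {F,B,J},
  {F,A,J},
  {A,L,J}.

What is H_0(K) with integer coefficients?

H_0 = Z.

We work with the vertex ordering A < B < D < E < F < G < J < L < M. The simplices of K, each written with vertices in increasing order, are:

  0-simplices (9): A, B, D, E, F, G, J, L, M
  1-simplices (27): AE, AF, AG, AJ, AL, AM, BE, BF, BG, BJ, BL, BM, DE, DF, DG, DJ, DL, DM, EF, EL, EM, FG, FJ, GL, GM, JL, JM
  2-simplices (18): AEF, AEM, AFJ, AGL, AGM, AJL, BEL, BEM, BFG, BFJ, BGL, BJM, DEF, DEL, DFG, DGM, DJL, DJM

so the chain groups are C_0 ≅ Z^9, C_1 ≅ Z^27, C_2 ≅ Z^18.

∂_1: C_1 → C_0 maps an edge to its endpoints' difference, ∂[p,q] = q − p.
As a 9×27 matrix over Z this has rank 8, with invariant factors (1,1,1,1,1,1,1,1).

∂_2: C_2 → C_1 sends each 2-simplex [p,q,r] to [q,r] − [p,r] + [p,q]. For instance
  ∂BFG = FG − BG + BF,
  ∂BEM = EM − BM + BE.
The resulting 27×18 matrix has rank 17, and its Smith normal form has invariant factors (1,1,1,1,1,1,1,1,1,1,1,1,1,1,1,1,1).

Computing H_k = (kernel of ∂_k) / (image of ∂_{k+1}):

  H_0: rank C_0 − rank ∂_1 = 9 − 8 = 1, and the invariant factors of ∂_1 are all 1, so H_0 ≅ Z.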